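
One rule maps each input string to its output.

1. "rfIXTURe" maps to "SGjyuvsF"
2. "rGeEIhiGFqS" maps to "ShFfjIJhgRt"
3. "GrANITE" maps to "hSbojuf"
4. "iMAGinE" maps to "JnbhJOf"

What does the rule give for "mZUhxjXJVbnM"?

NavIYKykwCOn

Looking at the pairs, the operation is to shift every letter 1 place forward in the alphabet (wrapping around), then flip the case of every letter.
Applying that to "mZUhxjXJVbnM" gives "NavIYKykwCOn".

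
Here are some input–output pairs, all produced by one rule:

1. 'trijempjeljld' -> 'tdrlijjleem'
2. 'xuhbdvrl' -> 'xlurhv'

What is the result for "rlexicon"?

Looking at the pairs, the operation is to take characters alternately from the front and the back (1st, last, 2nd, 2nd-last, ...), then delete the last 2 characters.
Starting from "rlexicon": after the first operation, "rnloecxi"; after the second, "rnloec".

rnloec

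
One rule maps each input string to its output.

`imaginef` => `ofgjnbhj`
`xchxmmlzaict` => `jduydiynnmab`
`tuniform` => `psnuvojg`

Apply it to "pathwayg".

bzhqbuix

The pattern: move the last 3 characters to the front (rotate right by 3), then shift every letter 1 place forward in the alphabet (wrapping around).
Doing the same to "pathwayg": "bzhqbuix".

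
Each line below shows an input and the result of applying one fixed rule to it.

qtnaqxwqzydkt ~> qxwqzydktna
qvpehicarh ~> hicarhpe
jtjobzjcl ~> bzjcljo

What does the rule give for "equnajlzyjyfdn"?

Each output is the input with this applied: delete the first 2 characters, then move the first 2 characters to the end (rotate left by 2).
Starting from "equnajlzyjyfdn": after the first operation, "unajlzyjyfdn"; after the second, "ajlzyjyfdnun".

ajlzyjyfdnun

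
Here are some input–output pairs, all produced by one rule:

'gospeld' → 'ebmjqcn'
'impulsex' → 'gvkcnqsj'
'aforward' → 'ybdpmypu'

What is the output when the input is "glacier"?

In each case the input is transformed by: shift every letter 2 places backward in the alphabet (wrapping around), then take characters alternately from the front and the back (1st, last, 2nd, 2nd-last, ...).
So "glacier" becomes "epjcyga".

epjcyga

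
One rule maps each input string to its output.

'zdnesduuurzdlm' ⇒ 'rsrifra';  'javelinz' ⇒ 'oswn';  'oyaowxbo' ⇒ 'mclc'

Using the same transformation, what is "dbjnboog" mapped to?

pbcu

Rule — shift every letter 12 places backward in the alphabet (wrapping around), then keep every other character starting from the second (positions 2nd, 4th, 6th, ...).
Applying both steps to "dbjnboog": "rpxbpccu", then "pbcu".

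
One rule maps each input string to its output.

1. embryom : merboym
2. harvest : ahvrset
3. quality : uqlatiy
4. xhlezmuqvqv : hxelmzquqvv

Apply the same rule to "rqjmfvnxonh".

qrmjvfxnnoh

Looking at the pairs, the operation is to swap each adjacent pair of characters (1↔2, 3↔4, ...).
Applying that to "rqjmfvnxonh" gives "qrmjvfxnnoh".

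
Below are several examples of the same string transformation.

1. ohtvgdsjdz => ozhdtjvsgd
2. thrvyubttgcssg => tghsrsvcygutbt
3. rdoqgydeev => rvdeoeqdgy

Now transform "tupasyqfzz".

tzuzpfaqsy

In each case the input is transformed by: take characters alternately from the front and the back (1st, last, 2nd, 2nd-last, ...).
Doing the same to "tupasyqfzz": "tzuzpfaqsy".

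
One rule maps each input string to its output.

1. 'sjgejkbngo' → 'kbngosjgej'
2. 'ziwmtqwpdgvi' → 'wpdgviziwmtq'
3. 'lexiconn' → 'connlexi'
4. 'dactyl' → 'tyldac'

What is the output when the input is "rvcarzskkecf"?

skkecfrvcarz

Rule — swap the front and back halves of the string.
So "rvcarzskkecf" becomes "skkecfrvcarz".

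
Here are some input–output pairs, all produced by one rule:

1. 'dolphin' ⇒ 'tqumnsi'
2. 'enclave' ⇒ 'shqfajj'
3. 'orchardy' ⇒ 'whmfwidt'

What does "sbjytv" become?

godyax

Each output is the input with this applied: move the first character to the end, then shift every letter 5 places forward in the alphabet (wrapping around).
Starting from "sbjytv": after the first operation, "bjytvs"; after the second, "godyax".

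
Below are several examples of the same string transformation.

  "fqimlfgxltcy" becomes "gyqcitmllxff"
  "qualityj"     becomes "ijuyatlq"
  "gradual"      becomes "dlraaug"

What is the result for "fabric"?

In each case the input is transformed by: take characters alternately from the front and the back (1st, last, 2nd, 2nd-last, ...), then swap the first and last characters.
Working it through for "fabric": intermediate "fcaibr", final "rcaibf".

rcaibf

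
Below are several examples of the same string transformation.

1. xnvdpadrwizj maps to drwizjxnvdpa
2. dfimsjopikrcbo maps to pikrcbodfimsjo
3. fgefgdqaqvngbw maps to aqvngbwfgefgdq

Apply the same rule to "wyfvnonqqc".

onqqcwyfvn

The pattern: swap the front and back halves of the string.
On "wyfvnonqqc" that produces "onqqcwyfvn".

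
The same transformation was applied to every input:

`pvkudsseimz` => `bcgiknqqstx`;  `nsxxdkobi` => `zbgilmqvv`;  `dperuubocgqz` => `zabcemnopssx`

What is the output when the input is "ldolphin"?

The pattern: sort the characters into alphabetical order, then shift every letter 2 places backward in the alphabet (wrapping around).
On "ldolphin": the first step gives "dhillnop", and the second then gives "bfgjjlmn".
(Check on "pvkudsseimz": → "deikmpssuvz" → "bcgiknqqstx" ✓)

bfgjjlmn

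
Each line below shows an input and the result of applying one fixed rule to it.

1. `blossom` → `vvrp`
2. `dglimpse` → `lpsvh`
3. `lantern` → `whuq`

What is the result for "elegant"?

What's happening: shift every letter 3 places forward in the alphabet (wrapping around), then delete the first 3 characters.
Working it through for "elegant": intermediate "hohjdqw", final "jdqw".
(Check on "dglimpse": → "gjolpsvh" → "lpsvh" ✓)

jdqw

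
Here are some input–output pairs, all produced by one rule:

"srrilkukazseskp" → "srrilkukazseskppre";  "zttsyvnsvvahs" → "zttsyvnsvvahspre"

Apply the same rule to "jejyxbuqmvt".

jejyxbuqmvtpre

Rule — append "pre".
Applying that to "jejyxbuqmvt" gives "jejyxbuqmvtpre".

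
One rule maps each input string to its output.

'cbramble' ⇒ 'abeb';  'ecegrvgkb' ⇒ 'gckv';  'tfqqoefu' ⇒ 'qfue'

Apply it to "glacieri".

The rule is to keep every other character starting from the second (positions 2nd, 4th, 6th, ...), then swap each adjacent pair of characters (1↔2, 3↔4, ...).
Applying both steps to "glacieri": "lcei", then "clie".

clie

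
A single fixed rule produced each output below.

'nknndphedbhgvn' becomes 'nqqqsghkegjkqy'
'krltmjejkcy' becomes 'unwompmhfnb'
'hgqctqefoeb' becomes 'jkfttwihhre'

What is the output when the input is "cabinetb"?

dflehqew

The pattern: shift every letter 3 places forward in the alphabet (wrapping around), then swap each adjacent pair of characters (1↔2, 3↔4, ...).
On "cabinetb": the first step gives "fdelqhwe", and the second then gives "dflehqew".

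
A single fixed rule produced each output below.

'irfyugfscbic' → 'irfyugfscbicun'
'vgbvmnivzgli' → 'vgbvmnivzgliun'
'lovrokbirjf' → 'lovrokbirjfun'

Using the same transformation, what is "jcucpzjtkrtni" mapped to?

jcucpzjtkrtniun

Looking at the pairs, the operation is to append "un".
Applying that to "jcucpzjtkrtni" gives "jcucpzjtkrtniun".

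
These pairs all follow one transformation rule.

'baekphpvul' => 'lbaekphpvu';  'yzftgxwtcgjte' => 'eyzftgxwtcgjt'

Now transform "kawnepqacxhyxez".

What's happening: move the last character to the front.
For "kawnepqacxhyxez" the result is "zkawnepqacxhyxe".

zkawnepqacxhyxe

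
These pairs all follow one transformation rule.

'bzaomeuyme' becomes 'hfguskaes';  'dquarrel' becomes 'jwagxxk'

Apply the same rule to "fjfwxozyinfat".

The transformation: shift every letter 6 places forward in the alphabet (wrapping around), then delete the last character.
Applying both steps to "fjfwxozyinfat": "lplcdufeotlgz", then "lplcdufeotlg".
(Check on "bzaomeuyme": → "hfguskaesk" → "hfguskaes" ✓)

lplcdufeotlg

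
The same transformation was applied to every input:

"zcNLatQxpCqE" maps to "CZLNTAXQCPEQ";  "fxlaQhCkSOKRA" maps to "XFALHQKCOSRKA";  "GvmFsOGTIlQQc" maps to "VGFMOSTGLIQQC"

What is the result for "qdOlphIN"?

DQLOHPNI

Looking at the pairs, the operation is to swap each adjacent pair of characters (1↔2, 3↔4, ...), then convert every letter to uppercase.
For "qdOlphIN" the result is "DQLOHPNI".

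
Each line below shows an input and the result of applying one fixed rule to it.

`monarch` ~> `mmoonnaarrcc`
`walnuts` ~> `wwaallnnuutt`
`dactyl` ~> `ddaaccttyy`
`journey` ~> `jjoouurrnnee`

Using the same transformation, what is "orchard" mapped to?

oorrcchhaarr

The transformation: double every character, then delete the last 2 characters.
Working it through for "orchard": intermediate "oorrcchhaarrdd", final "oorrcchhaarr".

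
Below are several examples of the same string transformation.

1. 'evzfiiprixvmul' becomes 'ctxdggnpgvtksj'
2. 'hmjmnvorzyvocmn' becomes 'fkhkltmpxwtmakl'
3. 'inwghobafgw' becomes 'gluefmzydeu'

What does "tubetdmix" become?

What's happening: shift every letter 2 places backward in the alphabet (wrapping around).
"tubetdmix" → "rszcrbkgv".

rszcrbkgv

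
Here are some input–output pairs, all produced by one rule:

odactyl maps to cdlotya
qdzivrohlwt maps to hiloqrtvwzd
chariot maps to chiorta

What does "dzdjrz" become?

djrzzd

Each output is the input with this applied: sort the characters into alphabetical order, then move the first character to the end.
Starting from "dzdjrz": after the first operation, "ddjrzz"; after the second, "djrzzd".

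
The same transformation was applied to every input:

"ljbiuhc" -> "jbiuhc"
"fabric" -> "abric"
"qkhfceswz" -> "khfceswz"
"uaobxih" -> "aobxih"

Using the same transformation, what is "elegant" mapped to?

legant

The pattern: delete the first character.
So "elegant" becomes "legant".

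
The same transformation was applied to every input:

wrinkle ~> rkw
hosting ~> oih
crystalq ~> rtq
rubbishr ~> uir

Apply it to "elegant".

Looking at the pairs, the operation is to move the first character to the end, then keep one character in every 3, starting at position 1 (positions 1st, 4th, 7th, ...).
Starting from "elegant": after the first operation, "legante"; after the second, "lae".
(Check on "rubbishr": → "ubbishrr" → "uir" ✓)

lae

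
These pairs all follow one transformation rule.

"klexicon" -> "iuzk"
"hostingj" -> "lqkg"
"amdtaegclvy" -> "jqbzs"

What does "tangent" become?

xdk

Rule — shift every letter 3 places backward in the alphabet (wrapping around), then keep every other character starting from the second (positions 2nd, 4th, 6th, ...).
"tangent" → "qxkdbkq" → "xdk".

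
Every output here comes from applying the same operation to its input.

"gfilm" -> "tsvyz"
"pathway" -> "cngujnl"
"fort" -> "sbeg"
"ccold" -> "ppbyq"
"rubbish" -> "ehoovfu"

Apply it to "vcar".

Rule — shift every letter 13 places forward in the alphabet (wrapping around) — i.e. ROT13.
"vcar" → "ipne".

ipne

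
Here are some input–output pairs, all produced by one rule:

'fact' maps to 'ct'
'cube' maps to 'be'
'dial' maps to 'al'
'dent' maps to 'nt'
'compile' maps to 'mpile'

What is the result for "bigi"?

gi

Looking at the pairs, the operation is to delete the first 2 characters.
Applying that to "bigi" gives "gi".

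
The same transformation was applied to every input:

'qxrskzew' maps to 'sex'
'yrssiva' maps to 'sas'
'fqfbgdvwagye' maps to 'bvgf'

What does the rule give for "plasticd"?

The transformation: move the first 3 characters to the end (rotate left by 3), then keep one character in every 3, starting at position 1 (positions 1st, 4th, 7th, ...).
Starting from "plasticd": after the first operation, "sticdpla"; after the second, "scl".

scl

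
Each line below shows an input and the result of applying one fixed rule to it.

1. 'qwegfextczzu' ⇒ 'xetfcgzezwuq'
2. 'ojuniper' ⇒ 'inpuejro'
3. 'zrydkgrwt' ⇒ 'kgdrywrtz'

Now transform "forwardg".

What's happening: take characters alternately from the front and the back (1st, last, 2nd, 2nd-last, ...), then reverse the string.
On "forwardg": the first step gives "fgodrrwa", and the second then gives "awrrdogf".

awrrdogf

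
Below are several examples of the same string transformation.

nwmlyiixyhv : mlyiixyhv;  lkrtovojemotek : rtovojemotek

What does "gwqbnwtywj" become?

The transformation: delete the first 2 characters.
"gwqbnwtywj" → "qbnwtywj".

qbnwtywj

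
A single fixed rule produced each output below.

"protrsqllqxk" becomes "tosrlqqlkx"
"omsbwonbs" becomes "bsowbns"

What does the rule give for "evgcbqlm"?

The rule is to swap each adjacent pair of characters (1↔2, 3↔4, ...), then delete the first 2 characters.
So "evgcbqlm" becomes "cgqbml".

cgqbml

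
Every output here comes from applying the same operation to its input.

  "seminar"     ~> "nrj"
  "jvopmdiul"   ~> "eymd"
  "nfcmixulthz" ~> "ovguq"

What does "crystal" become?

Looking at the pairs, the operation is to shift every letter 9 places forward in the alphabet (wrapping around), then keep every other character starting from the second (positions 2nd, 4th, 6th, ...).
Working it through for "crystal": intermediate "lahbcju", final "abj".

abj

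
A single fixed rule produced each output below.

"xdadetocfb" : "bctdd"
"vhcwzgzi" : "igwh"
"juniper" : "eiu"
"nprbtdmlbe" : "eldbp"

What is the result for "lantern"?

The transformation: keep every other character starting from the second (positions 2nd, 4th, 6th, ...), then reverse the string.
For "lantern", step one produces "atr"; step two turns that into "rta".

rta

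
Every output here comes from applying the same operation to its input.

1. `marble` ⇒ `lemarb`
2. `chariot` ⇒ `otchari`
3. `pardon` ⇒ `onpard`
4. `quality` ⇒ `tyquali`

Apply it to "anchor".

In each case the input is transformed by: move the last 2 characters to the front (rotate right by 2).
On "anchor" that produces "oranch".

oranch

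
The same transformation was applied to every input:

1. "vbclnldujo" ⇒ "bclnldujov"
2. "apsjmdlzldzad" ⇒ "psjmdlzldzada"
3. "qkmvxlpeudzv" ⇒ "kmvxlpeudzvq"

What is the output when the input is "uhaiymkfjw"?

In each case the input is transformed by: move the first character to the end.
Applying that to "uhaiymkfjw" gives "haiymkfjwu".

haiymkfjwu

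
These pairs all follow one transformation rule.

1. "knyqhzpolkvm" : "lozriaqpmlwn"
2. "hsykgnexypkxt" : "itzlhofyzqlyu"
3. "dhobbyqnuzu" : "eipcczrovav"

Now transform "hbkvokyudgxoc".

iclwplzvehypd

Rule — shift every letter 1 place forward in the alphabet (wrapping around).
For "hbkvokyudgxoc" the result is "iclwplzvehypd".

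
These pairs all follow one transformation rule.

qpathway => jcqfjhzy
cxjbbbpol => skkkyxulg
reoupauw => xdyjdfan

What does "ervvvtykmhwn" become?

Rule — move the first 2 characters to the end (rotate left by 2), then shift every letter 9 places forward in the alphabet (wrapping around).
On "ervvvtykmhwn": the first step gives "vvvtykmhwner", and the second then gives "eeechtvqfwna".

eeechtvqfwna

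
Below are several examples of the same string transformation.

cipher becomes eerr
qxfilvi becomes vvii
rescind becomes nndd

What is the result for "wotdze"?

zzee

The rule is to double every character, then keep only the last 4 characters.
On "wotdze": the first step gives "wwoottddzzee", and the second then gives "zzee".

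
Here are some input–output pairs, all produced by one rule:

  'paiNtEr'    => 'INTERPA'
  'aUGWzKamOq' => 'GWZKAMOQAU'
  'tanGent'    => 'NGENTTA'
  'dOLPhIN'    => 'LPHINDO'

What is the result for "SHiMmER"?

IMMERSH

What's happening: move the first 2 characters to the end (rotate left by 2), then convert every letter to uppercase.
Doing the same to "SHiMmER": "IMMERSH".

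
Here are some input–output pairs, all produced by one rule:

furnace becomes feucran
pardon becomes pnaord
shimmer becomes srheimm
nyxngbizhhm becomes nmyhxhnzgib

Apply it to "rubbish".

rhusbib

In each case the input is transformed by: take characters alternately from the front and the back (1st, last, 2nd, 2nd-last, ...).
Applying that to "rubbish" gives "rhusbib".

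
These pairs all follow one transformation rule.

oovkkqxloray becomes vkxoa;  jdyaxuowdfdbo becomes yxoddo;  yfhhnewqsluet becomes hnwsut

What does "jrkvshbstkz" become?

ksbtz

Looking at the pairs, the operation is to delete the first 2 characters, then keep every other character starting from the first (positions 1st, 3rd, 5th, ...).
"jrkvshbstkz" → "kvshbstkz" → "ksbtz".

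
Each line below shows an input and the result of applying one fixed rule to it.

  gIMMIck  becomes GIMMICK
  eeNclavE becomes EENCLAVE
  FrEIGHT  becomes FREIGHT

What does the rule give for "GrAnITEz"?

Looking at the pairs, the operation is to convert every letter to uppercase.
Applying that to "GrAnITEz" gives "GRANITEZ".

GRANITEZ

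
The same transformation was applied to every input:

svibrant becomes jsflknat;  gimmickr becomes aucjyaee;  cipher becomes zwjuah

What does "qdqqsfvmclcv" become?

neuduniviikx

Looking at the pairs, the operation is to shift every letter 8 places backward in the alphabet (wrapping around), then swap the front and back halves of the string.
So "qdqqsfvmclcv" becomes "neuduniviikx".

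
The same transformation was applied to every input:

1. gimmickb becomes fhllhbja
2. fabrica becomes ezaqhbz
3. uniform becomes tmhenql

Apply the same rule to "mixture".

lhwstqd

The pattern: shift every letter 1 place backward in the alphabet (wrapping around).
On "mixture" that produces "lhwstqd".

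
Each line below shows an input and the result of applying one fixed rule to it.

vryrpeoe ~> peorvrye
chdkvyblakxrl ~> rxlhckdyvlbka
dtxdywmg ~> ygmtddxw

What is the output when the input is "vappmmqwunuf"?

ufuavppmmwqn

The pattern: swap each adjacent pair of characters (1↔2, 3↔4, ...), then move the last 3 characters to the front (rotate right by 3).
Applying both steps to "vappmmqwunuf": "avppmmwqnufu", then "ufuavppmmwqn".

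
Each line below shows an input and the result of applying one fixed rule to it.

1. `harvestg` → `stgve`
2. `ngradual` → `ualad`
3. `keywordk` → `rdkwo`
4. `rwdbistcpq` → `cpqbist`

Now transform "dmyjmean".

eanjm

The pattern: delete the first 3 characters, then move the last 3 characters to the front (rotate right by 3).
Starting from "dmyjmean": after the first operation, "jmean"; after the second, "eanjm".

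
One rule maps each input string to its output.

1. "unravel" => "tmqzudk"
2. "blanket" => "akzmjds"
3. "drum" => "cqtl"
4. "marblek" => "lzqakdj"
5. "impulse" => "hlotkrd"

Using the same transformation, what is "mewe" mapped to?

ldvd

The pattern: shift every letter 1 place backward in the alphabet (wrapping around).
"mewe" → "ldvd".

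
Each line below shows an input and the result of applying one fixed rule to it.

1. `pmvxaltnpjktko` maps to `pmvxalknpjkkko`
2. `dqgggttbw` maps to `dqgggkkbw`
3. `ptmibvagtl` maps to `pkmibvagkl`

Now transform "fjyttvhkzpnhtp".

fjykkvhkzpnhkp

Looking at the pairs, the operation is to replace every "t" with "k".
On "fjyttvhkzpnhtp" that produces "fjykkvhkzpnhkp".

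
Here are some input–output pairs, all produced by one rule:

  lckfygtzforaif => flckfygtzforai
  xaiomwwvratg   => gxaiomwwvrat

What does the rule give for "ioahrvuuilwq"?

qioahrvuuilw

The pattern: move the last character to the front.
"ioahrvuuilwq" → "qioahrvuuilw".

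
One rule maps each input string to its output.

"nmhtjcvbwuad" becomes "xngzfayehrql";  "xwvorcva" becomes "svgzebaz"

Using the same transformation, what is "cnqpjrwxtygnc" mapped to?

tnvabxckrggru

The pattern: shift every letter 4 places forward in the alphabet (wrapping around), then move the first 3 characters to the end (rotate left by 3).
Starting from "cnqpjrwxtygnc": after the first operation, "grutnvabxckrg"; after the second, "tnvabxckrggru".
(Check on "xwvorcva": → "bazsvgze" → "svgzebaz" ✓)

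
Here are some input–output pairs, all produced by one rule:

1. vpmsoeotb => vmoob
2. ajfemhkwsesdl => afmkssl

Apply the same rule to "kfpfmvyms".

kpmys

What's happening: keep every other character starting from the first (positions 1st, 3rd, 5th, ...).
For "kfpfmvyms" the result is "kpmys".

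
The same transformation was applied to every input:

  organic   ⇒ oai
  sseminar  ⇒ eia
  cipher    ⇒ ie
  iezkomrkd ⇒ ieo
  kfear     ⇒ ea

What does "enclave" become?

eae

Rule — keep only the vowels.
"enclave" → "eae".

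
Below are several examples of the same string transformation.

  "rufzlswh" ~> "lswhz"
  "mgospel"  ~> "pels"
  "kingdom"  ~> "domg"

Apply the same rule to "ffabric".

The pattern: delete the first 3 characters, then move the first character to the end.
Working it through for "ffabric": intermediate "bric", final "ricb".
(Check on "mgospel": → "spel" → "pels" ✓)

ricb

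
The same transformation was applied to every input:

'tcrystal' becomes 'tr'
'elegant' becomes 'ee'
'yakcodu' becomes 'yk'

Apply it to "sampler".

The transformation: keep every other character starting from the first (positions 1st, 3rd, 5th, ...), then delete the last 2 characters.
"sampler" → "smlr" → "sm".
(Check on "tcrystal": → "trsa" → "tr" ✓)

sm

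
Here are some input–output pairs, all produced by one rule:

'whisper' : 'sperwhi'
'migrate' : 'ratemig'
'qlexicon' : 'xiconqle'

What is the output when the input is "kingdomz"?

gdomzkin

The transformation: move the first 3 characters to the end (rotate left by 3).
Applying that to "kingdomz" gives "gdomzkin".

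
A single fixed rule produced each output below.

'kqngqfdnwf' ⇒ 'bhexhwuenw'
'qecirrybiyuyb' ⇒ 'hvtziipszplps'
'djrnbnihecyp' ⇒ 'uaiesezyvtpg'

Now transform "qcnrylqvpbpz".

Rule — shift every letter 9 places backward in the alphabet (wrapping around).
So "qcnrylqvpbpz" becomes "hteipchmgsgq".

hteipchmgsgq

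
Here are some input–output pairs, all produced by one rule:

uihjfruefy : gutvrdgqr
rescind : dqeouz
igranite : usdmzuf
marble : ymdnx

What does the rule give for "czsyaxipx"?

olekmjub

The pattern: delete the last character, then shift every letter 12 places forward in the alphabet (wrapping around).
For "czsyaxipx", step one produces "czsyaxip"; step two turns that into "olekmjub".
(Check on "marble": → "marbl" → "ymdnx" ✓)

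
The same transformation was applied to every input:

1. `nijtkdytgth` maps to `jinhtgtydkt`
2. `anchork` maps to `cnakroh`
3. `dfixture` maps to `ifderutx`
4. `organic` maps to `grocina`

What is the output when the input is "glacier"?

algreic

The rule is to reverse the string, then move the last 3 characters to the front (rotate right by 3).
Starting from "glacier": after the first operation, "reicalg"; after the second, "algreic".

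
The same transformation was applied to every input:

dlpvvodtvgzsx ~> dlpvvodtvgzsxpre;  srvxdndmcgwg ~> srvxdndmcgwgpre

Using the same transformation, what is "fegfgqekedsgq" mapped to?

Looking at the pairs, the operation is to append "pre".
On "fegfgqekedsgq" that produces "fegfgqekedsgqpre".

fegfgqekedsgqpre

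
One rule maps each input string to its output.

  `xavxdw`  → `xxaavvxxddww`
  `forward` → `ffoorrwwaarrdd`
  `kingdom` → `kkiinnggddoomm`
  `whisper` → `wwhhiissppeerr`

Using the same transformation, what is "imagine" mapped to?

iimmaaggiinnee

The pattern: double every character.
So "imagine" becomes "iimmaaggiinnee".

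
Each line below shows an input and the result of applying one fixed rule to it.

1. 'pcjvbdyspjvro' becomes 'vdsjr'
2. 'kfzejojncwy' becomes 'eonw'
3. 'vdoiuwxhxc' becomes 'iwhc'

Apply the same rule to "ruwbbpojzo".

The pattern: keep every other character starting from the second (positions 2nd, 4th, 6th, ...), then delete the first character.
So "ruwbbpojzo" becomes "bpjo".

bpjo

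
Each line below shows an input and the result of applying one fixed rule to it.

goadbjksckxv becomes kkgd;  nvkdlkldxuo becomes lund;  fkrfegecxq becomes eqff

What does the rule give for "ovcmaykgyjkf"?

kjom

The transformation: keep one character in every 3, starting at position 1 (positions 1st, 4th, 7th, ...), then move the last 2 characters to the front (rotate right by 2).
Applying both steps to "ovcmaykgyjkf": "omkj", then "kjom".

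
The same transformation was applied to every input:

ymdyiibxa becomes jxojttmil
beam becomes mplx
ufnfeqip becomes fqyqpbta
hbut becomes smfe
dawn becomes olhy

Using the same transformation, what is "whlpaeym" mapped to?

The transformation: shift every letter 11 places forward in the alphabet (wrapping around).
On "whlpaeym" that produces "hswalpjx".

hswalpjx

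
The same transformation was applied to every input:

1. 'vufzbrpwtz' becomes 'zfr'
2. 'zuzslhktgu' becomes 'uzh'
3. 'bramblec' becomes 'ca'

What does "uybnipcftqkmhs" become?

sbpt

What's happening: move the last 3 characters to the front (rotate right by 3), then keep one character in every 3, starting at position 3 (positions 3rd, 6th, 9th, ...).
Starting from "uybnipcftqkmhs": after the first operation, "mhsuybnipcftqk"; after the second, "sbpt".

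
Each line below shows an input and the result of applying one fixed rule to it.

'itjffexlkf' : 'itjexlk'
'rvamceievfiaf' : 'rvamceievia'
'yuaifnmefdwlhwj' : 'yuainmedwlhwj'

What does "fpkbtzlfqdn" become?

pkbtzlqdn

The pattern: remove every "f".
So "fpkbtzlfqdn" becomes "pkbtzlqdn".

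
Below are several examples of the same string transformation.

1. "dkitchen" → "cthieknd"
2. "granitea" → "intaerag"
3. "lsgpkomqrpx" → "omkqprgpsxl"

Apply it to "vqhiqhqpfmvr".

Each output is the input with this applied: take characters alternately from the front and the back (1st, last, 2nd, 2nd-last, ...), then reverse the string.
Applying both steps to "vqhiqhqpfmvr": "vrqvhmifqphq", then "qhpqfimhvqrv".
(Check on "dkitchen": → "dnkeihtc" → "cthieknd" ✓)

qhpqfimhvqrv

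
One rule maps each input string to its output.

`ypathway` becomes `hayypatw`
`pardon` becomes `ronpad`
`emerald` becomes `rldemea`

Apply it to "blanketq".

Looking at the pairs, the operation is to move the last 3 characters to the front (rotate right by 3), then swap the first and last characters.
Doing the same to "blanketq": "ktqblane".

ktqblane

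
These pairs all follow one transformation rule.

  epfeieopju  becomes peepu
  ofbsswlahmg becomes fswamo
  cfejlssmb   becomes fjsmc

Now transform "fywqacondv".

yqcnv

Rule — move the first character to the end, then keep every other character starting from the first (positions 1st, 3rd, 5th, ...).
"fywqacondv" → "ywqacondvf" → "yqcnv".
(Check on "cfejlssmb": → "fejlssmbc" → "fjsmc" ✓)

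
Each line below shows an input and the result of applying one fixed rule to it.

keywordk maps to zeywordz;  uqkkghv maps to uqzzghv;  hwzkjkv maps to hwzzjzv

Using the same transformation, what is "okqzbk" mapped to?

Looking at the pairs, the operation is to replace every "k" with "z".
For "okqzbk" the result is "ozqzbz".

ozqzbz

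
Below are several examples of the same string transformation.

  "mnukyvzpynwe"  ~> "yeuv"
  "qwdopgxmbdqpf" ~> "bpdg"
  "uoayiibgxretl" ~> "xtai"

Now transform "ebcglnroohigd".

Looking at the pairs, the operation is to keep one character in every 3, starting at position 3 (positions 3rd, 6th, 9th, ...), then swap the front and back halves of the string.
On "ebcglnroohigd": the first step gives "cnog", and the second then gives "ogcn".

ogcn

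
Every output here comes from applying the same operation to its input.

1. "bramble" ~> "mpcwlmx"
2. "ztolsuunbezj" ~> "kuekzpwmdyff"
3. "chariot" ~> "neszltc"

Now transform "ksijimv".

vgdxttu

The transformation: take characters alternately from the front and the back (1st, last, 2nd, 2nd-last, ...), then shift every letter 11 places forward in the alphabet (wrapping around).
Doing the same to "ksijimv": "vgdxttu".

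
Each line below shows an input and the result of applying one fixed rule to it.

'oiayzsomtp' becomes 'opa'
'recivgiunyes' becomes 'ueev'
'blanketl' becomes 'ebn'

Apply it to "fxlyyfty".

ffy

In each case the input is transformed by: swap the front and back halves of the string, then keep one character in every 3, starting at position 2 (positions 2nd, 5th, 8th, ...).
Working it through for "fxlyyfty": intermediate "yftyfxly", final "ffy".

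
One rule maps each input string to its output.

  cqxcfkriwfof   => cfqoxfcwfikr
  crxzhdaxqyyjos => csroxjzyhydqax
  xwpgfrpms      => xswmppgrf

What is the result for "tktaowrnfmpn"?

tnkptmafonwr

The transformation: take characters alternately from the front and the back (1st, last, 2nd, 2nd-last, ...).
"tktaowrnfmpn" → "tnkptmafonwr".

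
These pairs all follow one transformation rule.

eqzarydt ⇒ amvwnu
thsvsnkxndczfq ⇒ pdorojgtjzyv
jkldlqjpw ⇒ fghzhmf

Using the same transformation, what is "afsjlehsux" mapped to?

wbofhado

Rule — shift every letter 4 places backward in the alphabet (wrapping around), then delete the last 2 characters.
Working it through for "afsjlehsux": intermediate "wbofhadoqt", final "wbofhado".
(Check on "thsvsnkxndczfq": → "pdorojgtjzyvbm" → "pdorojgtjzyv" ✓)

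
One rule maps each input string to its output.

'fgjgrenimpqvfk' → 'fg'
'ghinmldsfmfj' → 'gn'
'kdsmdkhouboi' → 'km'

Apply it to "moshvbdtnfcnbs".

mh

The pattern: keep one character in every 3, starting at position 1 (positions 1st, 4th, 7th, ...), then keep only the first 2 characters.
"moshvbdtnfcnbs" → "mhdfb" → "mh".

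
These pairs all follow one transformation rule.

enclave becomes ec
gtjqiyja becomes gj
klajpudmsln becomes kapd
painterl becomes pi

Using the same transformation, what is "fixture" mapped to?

Each output is the input with this applied: keep every other character starting from the first (positions 1st, 3rd, 5th, ...), then delete the last 2 characters.
Applying that to "fixture" gives "fx".

fx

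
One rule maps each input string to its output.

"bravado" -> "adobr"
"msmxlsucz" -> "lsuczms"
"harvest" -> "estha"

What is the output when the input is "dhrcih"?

Looking at the pairs, the operation is to move the first 2 characters to the end (rotate left by 2), then delete the first 2 characters.
"dhrcih" → "rcihdh" → "ihdh".

ihdh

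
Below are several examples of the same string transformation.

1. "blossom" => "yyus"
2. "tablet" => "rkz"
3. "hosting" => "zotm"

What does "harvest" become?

Each output is the input with this applied: shift every letter 6 places forward in the alphabet (wrapping around), then delete the first 3 characters.
On "harvest": the first step gives "ngxbkyz", and the second then gives "bkyz".

bkyz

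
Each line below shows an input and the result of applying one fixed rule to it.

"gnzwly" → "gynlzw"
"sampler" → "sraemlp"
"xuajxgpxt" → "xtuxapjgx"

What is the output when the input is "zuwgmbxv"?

zvuxwbgm

The transformation: take characters alternately from the front and the back (1st, last, 2nd, 2nd-last, ...).
"zuwgmbxv" → "zvuxwbgm".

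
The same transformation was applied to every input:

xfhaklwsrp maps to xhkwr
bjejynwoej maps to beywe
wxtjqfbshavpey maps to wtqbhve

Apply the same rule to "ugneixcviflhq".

In each case the input is transformed by: keep every other character starting from the first (positions 1st, 3rd, 5th, ...).
For "ugneixcviflhq" the result is "unicilq".

unicilq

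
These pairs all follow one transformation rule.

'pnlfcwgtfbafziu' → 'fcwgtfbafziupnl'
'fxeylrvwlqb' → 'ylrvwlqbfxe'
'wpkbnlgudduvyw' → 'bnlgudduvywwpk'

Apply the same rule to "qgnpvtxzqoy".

Each output is the input with this applied: move the first 3 characters to the end (rotate left by 3).
So "qgnpvtxzqoy" becomes "pvtxzqoyqgn".

pvtxzqoyqgn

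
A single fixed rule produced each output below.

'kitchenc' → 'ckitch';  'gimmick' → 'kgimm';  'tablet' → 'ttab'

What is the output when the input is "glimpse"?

eglim

Each output is the input with this applied: move the last character to the front, then delete the last 2 characters.
"glimpse" → "eglim".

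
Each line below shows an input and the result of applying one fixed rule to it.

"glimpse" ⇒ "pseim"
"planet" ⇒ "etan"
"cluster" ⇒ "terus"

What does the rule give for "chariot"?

iotar

The rule is to delete the first 2 characters, then move the first 2 characters to the end (rotate left by 2).
Applying that to "chariot" gives "iotar".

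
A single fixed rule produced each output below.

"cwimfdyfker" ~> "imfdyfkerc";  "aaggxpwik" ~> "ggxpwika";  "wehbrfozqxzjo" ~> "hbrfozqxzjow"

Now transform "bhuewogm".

uewogmb

Rule — move the first character to the end, then delete the first character.
On "bhuewogm": the first step gives "huewogmb", and the second then gives "uewogmb".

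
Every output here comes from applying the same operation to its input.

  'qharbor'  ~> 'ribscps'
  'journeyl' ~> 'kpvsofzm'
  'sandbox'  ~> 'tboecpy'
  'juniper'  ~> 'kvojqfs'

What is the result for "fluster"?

The rule is to shift every letter 1 place forward in the alphabet (wrapping around).
So "fluster" becomes "gmvtufs".

gmvtufs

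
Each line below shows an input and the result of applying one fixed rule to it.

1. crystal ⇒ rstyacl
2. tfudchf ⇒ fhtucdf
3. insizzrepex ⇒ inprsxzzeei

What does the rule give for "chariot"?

Each output is the input with this applied: sort the characters into alphabetical order, then move the first 3 characters to the end (rotate left by 3).
"chariot" → "achiort" → "iortach".

iortach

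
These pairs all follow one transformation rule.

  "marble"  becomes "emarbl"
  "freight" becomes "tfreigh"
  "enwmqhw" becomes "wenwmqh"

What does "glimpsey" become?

Each output is the input with this applied: move the last character to the front.
Applying that to "glimpsey" gives "yglimpse".

yglimpse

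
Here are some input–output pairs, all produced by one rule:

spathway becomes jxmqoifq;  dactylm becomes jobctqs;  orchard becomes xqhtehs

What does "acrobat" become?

erqjqsh

Rule — shift every letter 10 places backward in the alphabet (wrapping around), then move the first 3 characters to the end (rotate left by 3).
Doing the same to "acrobat": "erqjqsh".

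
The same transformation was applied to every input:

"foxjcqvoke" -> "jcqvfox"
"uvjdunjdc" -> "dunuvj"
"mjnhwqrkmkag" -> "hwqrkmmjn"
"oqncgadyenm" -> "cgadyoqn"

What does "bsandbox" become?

What's happening: delete the last 3 characters, then move the first 3 characters to the end (rotate left by 3).
Applying that to "bsandbox" gives "ndbsa".
(Check on "uvjdunjdc": → "uvjdun" → "dunuvj" ✓)

ndbsa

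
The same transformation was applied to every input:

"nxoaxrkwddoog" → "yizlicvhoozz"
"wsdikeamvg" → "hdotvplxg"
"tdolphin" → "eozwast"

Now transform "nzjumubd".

ykufxfm

Each output is the input with this applied: shift every letter 11 places forward in the alphabet (wrapping around), then delete the last character.
Doing the same to "nzjumubd": "ykufxfm".
(Check on "tdolphin": → "eozwasty" → "eozwast" ✓)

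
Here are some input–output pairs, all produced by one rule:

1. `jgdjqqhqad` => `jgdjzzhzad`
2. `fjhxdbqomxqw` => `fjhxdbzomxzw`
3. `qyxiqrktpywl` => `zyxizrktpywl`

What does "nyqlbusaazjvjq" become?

nyzlbusaazjvjz

Each output is the input with this applied: replace every "q" with "z".
For "nyqlbusaazjvjq" the result is "nyzlbusaazjvjz".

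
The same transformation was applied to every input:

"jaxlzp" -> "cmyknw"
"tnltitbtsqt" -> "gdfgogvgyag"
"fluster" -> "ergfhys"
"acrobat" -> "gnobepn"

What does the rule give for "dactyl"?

Rule — shift every letter 13 places forward in the alphabet (wrapping around) — i.e. ROT13, then reverse the string.
Starting from "dactyl": after the first operation, "qnpgly"; after the second, "ylgpnq".

ylgpnq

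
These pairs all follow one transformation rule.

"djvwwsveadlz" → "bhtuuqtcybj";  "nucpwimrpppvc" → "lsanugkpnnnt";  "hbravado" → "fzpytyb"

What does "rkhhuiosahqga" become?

The rule is to shift every letter 2 places backward in the alphabet (wrapping around), then delete the last character.
For "rkhhuiosahqga", step one produces "piffsgmqyfoey"; step two turns that into "piffsgmqyfoe".

piffsgmqyfoe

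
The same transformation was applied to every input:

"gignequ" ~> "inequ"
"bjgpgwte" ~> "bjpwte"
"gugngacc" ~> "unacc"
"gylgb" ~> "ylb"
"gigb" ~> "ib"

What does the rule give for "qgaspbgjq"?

qaspbjq

In each case the input is transformed by: remove every "g".
Applying that to "qgaspbgjq" gives "qaspbjq".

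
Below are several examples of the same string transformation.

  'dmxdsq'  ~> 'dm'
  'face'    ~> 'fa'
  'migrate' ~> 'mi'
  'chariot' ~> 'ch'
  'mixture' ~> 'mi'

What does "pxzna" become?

What's happening: keep only the first 2 characters.
Doing the same to "pxzna": "px".

px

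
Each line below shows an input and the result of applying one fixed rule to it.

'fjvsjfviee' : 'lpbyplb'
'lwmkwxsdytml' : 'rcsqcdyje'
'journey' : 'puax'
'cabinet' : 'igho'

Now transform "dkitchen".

The rule is to shift every letter 6 places forward in the alphabet (wrapping around), then delete the last 3 characters.
"dkitchen" → "jqozi".

jqozi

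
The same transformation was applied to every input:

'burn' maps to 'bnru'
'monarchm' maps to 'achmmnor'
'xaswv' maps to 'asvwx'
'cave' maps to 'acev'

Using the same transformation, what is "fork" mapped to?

fkor

The pattern: sort the characters into alphabetical order.
On "fork" that produces "fkor".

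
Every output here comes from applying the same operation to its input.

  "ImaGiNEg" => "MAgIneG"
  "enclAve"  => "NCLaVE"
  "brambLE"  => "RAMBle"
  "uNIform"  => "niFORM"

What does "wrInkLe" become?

RiNKlE

Rule — flip the case of every letter, then delete the first character.
On "wrInkLe": the first step gives "WRiNKlE", and the second then gives "RiNKlE".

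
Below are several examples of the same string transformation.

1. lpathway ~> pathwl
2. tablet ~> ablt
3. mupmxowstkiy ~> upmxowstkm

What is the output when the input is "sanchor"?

The transformation: delete the last 2 characters, then move the first character to the end.
On "sanchor": the first step gives "sanch", and the second then gives "anchs".

anchs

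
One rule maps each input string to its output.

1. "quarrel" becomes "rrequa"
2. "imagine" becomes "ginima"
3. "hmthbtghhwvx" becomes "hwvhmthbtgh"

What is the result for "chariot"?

What's happening: delete the last character, then move the last 3 characters to the front (rotate right by 3).
So "chariot" becomes "riocha".

riocha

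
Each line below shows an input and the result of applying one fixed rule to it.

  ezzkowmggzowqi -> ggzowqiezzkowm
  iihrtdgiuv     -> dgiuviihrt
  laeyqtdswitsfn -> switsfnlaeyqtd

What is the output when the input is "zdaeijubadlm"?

The transformation: swap the front and back halves of the string.
On "zdaeijubadlm" that produces "ubadlmzdaeij".

ubadlmzdaeij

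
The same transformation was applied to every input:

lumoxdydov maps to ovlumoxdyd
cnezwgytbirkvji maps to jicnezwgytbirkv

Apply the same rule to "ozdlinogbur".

urozdlinogb

Looking at the pairs, the operation is to move the last 2 characters to the front (rotate right by 2).
For "ozdlinogbur" the result is "urozdlinogb".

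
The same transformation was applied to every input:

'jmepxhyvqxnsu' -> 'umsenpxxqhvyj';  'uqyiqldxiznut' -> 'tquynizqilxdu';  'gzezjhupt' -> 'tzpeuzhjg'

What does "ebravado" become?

The pattern: take characters alternately from the front and the back (1st, last, 2nd, 2nd-last, ...), then move the first character to the end.
Applying that to "ebravado" gives "obdraave".

obdraave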